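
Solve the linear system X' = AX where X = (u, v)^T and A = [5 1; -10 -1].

Coefficient matrix A = [[5, 1], [-10, -1]].
Characteristic polynomial det(A - λI) = λ^2 - 4λ + 5 = 0.
Eigenvalues λ = 2 ± i (complex conjugate pair).
For λ=2+i: an eigenvector is (0,-1) - i(-1,3) = (0 + i, -1 - 3i).
A real fundamental pair from Re and Im of e^((2+i)t)v: X_1 = e^(2t)(cos(t)·(0,-1) + sin(t)·(-1,3)), X_2 = e^(2t)(sin(t)·(0,-1) - cos(t)·(-1,3)).
General solution: c_1X_1 + c_2X_2.

u(t) = -c_1e^(2t)sin(t) + c_2e^(2t)cos(t), v(t) = 3c_1e^(2t)sin(t) - c_1e^(2t)cos(t) - c_2e^(2t)sin(t) - 3c_2e^(2t)cos(t)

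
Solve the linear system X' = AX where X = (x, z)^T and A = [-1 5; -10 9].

x(t) = C_1e^(4t)cos(5t) + C_2e^(4t)sin(5t), z(t) = -C_1e^(4t)sin(5t) + C_1e^(4t)cos(5t) + C_2e^(4t)sin(5t) + C_2e^(4t)cos(5t)

Coefficient matrix A = [[-1, 5], [-10, 9]].
Characteristic polynomial det(A - λI) = λ^2 - 8λ + 41 = 0.
Eigenvalues λ = 4 ± 5i (complex conjugate pair).
For λ=4+5i: an eigenvector is (1,1) - i(0,-1) = (1, 1 + i).
A real fundamental pair from Re and Im of e^((4+5i)t)v: X_1 = e^(4t)(cos(5t)·(1,1) + sin(5t)·(0,-1)), X_2 = e^(4t)(sin(5t)·(1,1) - cos(5t)·(0,-1)).
General solution: C_1X_1 + C_2X_2.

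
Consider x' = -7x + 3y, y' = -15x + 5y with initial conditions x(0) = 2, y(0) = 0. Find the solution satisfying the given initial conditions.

Coefficient matrix A = [[-7, 3], [-15, 5]].
Characteristic polynomial det(A - λI) = λ^2 + 2λ + 10 = 0.
Eigenvalues λ = -1 ± 3i (complex conjugate pair).
For λ=-1+3i: an eigenvector is (-1,-2) - i(0,1) = (-1, -2 - i).
A real fundamental pair from Re and Im of e^((-1+3i)t)v: X_1 = e^(-t)(cos(3t)·(-1,-2) + sin(3t)·(0,1)), X_2 = e^(-t)(sin(3t)·(-1,-2) - cos(3t)·(0,1)).
General solution: C_1X_1 + C_2X_2.
Applying x(0)=2, y(0)=0 gives C_1=-2, C_2=4.

x(t) = -4e^(-t)sin(3t) + 2e^(-t)cos(3t), y(t) = -10e^(-t)sin(3t)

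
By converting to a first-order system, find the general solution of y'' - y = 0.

Let x_1 = y, x_2 = y'. Then x_1' = x_2 and x_2' = x_1.
A = [[0,1],[1,0]]; det(A-λI) = λ^2 - 1.
Eigenvalues λ = -1, 1 with eigenvectors (1,-1), (1,1).

y(t) = K_1e^(-t) + K_2e^(t)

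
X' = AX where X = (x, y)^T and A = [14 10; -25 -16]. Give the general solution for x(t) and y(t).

Coefficient matrix A = [[14, 10], [-25, -16]].
Characteristic polynomial det(A - λI) = λ^2 + 2λ + 26 = 0.
Eigenvalues λ = -1 ± 5i (complex conjugate pair).
For λ=-1+5i: an eigenvector is (1,-1) - i(1,-2) = (1 - i, -1 + 2i).
A real fundamental pair from Re and Im of e^((-1+5i)t)v: X_1 = e^(-t)(cos(5t)·(1,-1) + sin(5t)·(1,-2)), X_2 = e^(-t)(sin(5t)·(1,-1) - cos(5t)·(1,-2)).
General solution: C_1X_1 + C_2X_2.

x(t) = C_1e^(-t)sin(5t) + C_1e^(-t)cos(5t) + C_2e^(-t)sin(5t) - C_2e^(-t)cos(5t), y(t) = -2C_1e^(-t)sin(5t) - C_1e^(-t)cos(5t) - C_2e^(-t)sin(5t) + 2C_2e^(-t)cos(5t)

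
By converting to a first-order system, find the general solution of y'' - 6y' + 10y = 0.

Let x_1 = y, x_2 = y'. Then x_1' = x_2 and x_2' = -10x_1 + 6x_2.
A = [[0,1],[-10,6]]; det(A-λI) = λ^2 - 6λ + 10.
Eigenvalues λ = 3 ± i.

y(t) = C_1e^(3t)cos(t) + C_2e^(3t)sin(t)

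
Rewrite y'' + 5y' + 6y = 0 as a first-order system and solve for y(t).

y(t) = K_1e^(-3t) + K_2e^(-2t)

Let x_1 = y, x_2 = y'. Then x_1' = x_2 and x_2' = -6x_1 - 5x_2.
A = [[0,1],[-6,-5]]; det(A-λI) = λ^2 + 5λ + 6.
Eigenvalues λ = -3, -2 with eigenvectors (1,-3), (1,-2).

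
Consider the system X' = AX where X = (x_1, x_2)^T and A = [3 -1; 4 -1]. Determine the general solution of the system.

x_1(t) = C_1e^(t) + C_2te^(t), x_2(t) = 2C_1e^(t) + 2C_2te^(t) - C_2e^(t)

Coefficient matrix A = [[3, -1], [4, -1]].
Characteristic polynomial det(A - λI) = λ^2 - 2λ + 1 = 0.
Single eigenvalue λ = 1 with algebraic multiplicity 2.
Eigenvector v = (1,2); generalized eigenvector w with (A-λI)w=v is (0,-1).
General solution: e^(t)[C_1·v + C_2·(t·v + w)].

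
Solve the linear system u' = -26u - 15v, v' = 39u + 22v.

u(t) = C_1e^(-2t)sin(3t) - 2C_1e^(-2t)cos(3t) - 2C_2e^(-2t)sin(3t) - C_2e^(-2t)cos(3t), v(t) = -2C_1e^(-2t)sin(3t) + 3C_1e^(-2t)cos(3t) + 3C_2e^(-2t)sin(3t) + 2C_2e^(-2t)cos(3t)

Coefficient matrix A = [[-26, -15], [39, 22]].
Characteristic polynomial det(A - λI) = λ^2 + 4λ + 13 = 0.
Eigenvalues λ = -2 ± 3i (complex conjugate pair).
For λ=-2+3i: an eigenvector is (-2,3) - i(1,-2) = (-2 - i, 3 + 2i).
A real fundamental pair from Re and Im of e^((-2+3i)t)v: X_1 = e^(-2t)(cos(3t)·(-2,3) + sin(3t)·(1,-2)), X_2 = e^(-2t)(sin(3t)·(-2,3) - cos(3t)·(1,-2)).
General solution: C_1X_1 + C_2X_2.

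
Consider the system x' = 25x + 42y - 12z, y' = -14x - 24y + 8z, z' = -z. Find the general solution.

Coefficient matrix A = [[25, 42, -12], [-14, -24, 8], [0, 0, -1]].
det(A - λI) = 0 gives eigenvalues λ = -3, 4, -1.
For λ=-3: eigenvector (-3,2,0).
For λ=4: eigenvector (-2,1,0).
For λ=-1: eigenvector (-6,4,1).
General solution: K_1e^(-3t)(-3,2,0) + K_2e^(4t)(-2,1,0) + K_3e^(-t)(-6,4,1).

x(t) = -3K_1e^(-3t) - 2K_2e^(4t) - 6K_3e^(-t), y(t) = 2K_1e^(-3t) + K_2e^(4t) + 4K_3e^(-t), z(t) = K_3e^(-t)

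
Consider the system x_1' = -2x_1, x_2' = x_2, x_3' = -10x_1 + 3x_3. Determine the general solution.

Coefficient matrix A = [[-2, 0, 0], [0, 1, 0], [-10, 0, 3]].
det(A - λI) = 0 gives eigenvalues λ = 1, -2, 3.
For λ=1: eigenvector (0,1,0).
For λ=-2: eigenvector (1,0,2).
For λ=3: eigenvector (0,0,1).
General solution: c_1e^(t)(0,1,0) + c_2e^(-2t)(1,0,2) + c_3e^(3t)(0,0,1).

x_1(t) = c_2e^(-2t), x_2(t) = c_1e^(t), x_3(t) = 2c_2e^(-2t) + c_3e^(3t)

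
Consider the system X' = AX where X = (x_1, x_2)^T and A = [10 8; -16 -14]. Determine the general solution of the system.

x_1(t) = -C_1e^(-6t) - C_2e^(2t), x_2(t) = 2C_1e^(-6t) + C_2e^(2t)

Coefficient matrix A = [[10, 8], [-16, -14]].
Characteristic polynomial det(A - λI) = λ^2 + 4λ - 12 = 0.
Eigenvalues λ = -6, 2.
For λ=-6: (A-λI) row 1 is [16, 8], so an eigenvector is (-1, 2).
For λ=2: (A-λI) row 1 is [8, 8], so an eigenvector is (-1, 1).
General solution: C_1e^(-6t)(-1,2) + C_2e^(2t)(-1,1).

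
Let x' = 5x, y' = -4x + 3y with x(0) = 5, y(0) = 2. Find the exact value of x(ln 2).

A = [[5,0],[-4,3]]; eigenvalues λ = 5, 3.
Eigenvectors: (1,-2) for λ=5, (0,-1) for λ=3.
From the initial condition, c_1 = 5, c_2 = -12.
x(ln 2) = (5)(2^5)(1) + (-12)(2^3)(0) = 160.

160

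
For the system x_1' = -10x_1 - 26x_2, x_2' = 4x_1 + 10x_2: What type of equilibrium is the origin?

center

A = [[-10,-26],[4,10]]; det(A-λI) = λ^2 + 4.
λ = 0 ± 2i: zero real part.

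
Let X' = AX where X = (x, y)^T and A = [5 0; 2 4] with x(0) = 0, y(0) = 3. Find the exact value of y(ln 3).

243

A = [[5,0],[2,4]]; eigenvalues λ = 5, 4.
Eigenvectors: (-1,-2) for λ=5, (0,-1) for λ=4.
From the initial condition, c_1 = 0, c_2 = -3.
y(ln 3) = (0)(3^5)(-2) + (-3)(3^4)(-1) = 243.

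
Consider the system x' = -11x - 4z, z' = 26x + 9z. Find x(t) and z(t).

Coefficient matrix A = [[-11, -4], [26, 9]].
Characteristic polynomial det(A - λI) = λ^2 + 2λ + 5 = 0.
Eigenvalues λ = -1 ± 2i (complex conjugate pair).
For λ=-1+2i: an eigenvector is (1,-2) - i(-1,3) = (1 + i, -2 - 3i).
A real fundamental pair from Re and Im of e^((-1+2i)t)v: X_1 = e^(-t)(cos(2t)·(1,-2) + sin(2t)·(-1,3)), X_2 = e^(-t)(sin(2t)·(1,-2) - cos(2t)·(-1,3)).
General solution: K_1X_1 + K_2X_2.

x(t) = -K_1e^(-t)sin(2t) + K_1e^(-t)cos(2t) + K_2e^(-t)sin(2t) + K_2e^(-t)cos(2t), z(t) = 3K_1e^(-t)sin(2t) - 2K_1e^(-t)cos(2t) - 2K_2e^(-t)sin(2t) - 3K_2e^(-t)cos(2t)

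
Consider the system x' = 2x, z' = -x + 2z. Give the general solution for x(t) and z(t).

x(t) = c_2e^(2t), z(t) = -c_1e^(2t) - c_2te^(2t) - c_2e^(2t)

Coefficient matrix A = [[2, 0], [-1, 2]].
Characteristic polynomial det(A - λI) = λ^2 - 4λ + 4 = 0.
Single eigenvalue λ = 2 with algebraic multiplicity 2.
Eigenvector v = (0,-1); generalized eigenvector w with (A-λI)w=v is (1,-1).
General solution: e^(2t)[c_1·v + c_2·(t·v + w)].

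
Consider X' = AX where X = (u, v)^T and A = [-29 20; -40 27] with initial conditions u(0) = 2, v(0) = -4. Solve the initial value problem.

u(t) = -34e^(-t)sin(4t) + 2e^(-t)cos(4t), v(t) = -48e^(-t)sin(4t) - 4e^(-t)cos(4t)

Coefficient matrix A = [[-29, 20], [-40, 27]].
Characteristic polynomial det(A - λI) = λ^2 + 2λ + 17 = 0.
Eigenvalues λ = -1 ± 4i (complex conjugate pair).
For λ=-1+4i: an eigenvector is (-2,-3) - i(-1,-1) = (-2 + i, -3 + i).
A real fundamental pair from Re and Im of e^((-1+4i)t)v: X_1 = e^(-t)(cos(4t)·(-2,-3) + sin(4t)·(-1,-1)), X_2 = e^(-t)(sin(4t)·(-2,-3) - cos(4t)·(-1,-1)).
General solution: K_1X_1 + K_2X_2.
Applying u(0)=2, v(0)=-4 gives K_1=6, K_2=14.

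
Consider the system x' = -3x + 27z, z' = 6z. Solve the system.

Coefficient matrix A = [[-3, 27], [0, 6]].
Characteristic polynomial det(A - λI) = λ^2 - 3λ - 18 = 0.
Eigenvalues λ = 6, -3.
For λ=6: (A-λI) row 1 is [-9, 27], so an eigenvector is (3, 1).
For λ=-3: (A-λI) row 1 is [0, 27], so an eigenvector is (1, 0).
General solution: c_1e^(6t)(3,1) + c_2e^(-3t)(1,0).

x(t) = 3c_1e^(6t) + c_2e^(-3t), z(t) = c_1e^(6t)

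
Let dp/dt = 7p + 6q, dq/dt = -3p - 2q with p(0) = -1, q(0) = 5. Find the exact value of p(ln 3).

A = [[7,6],[-3,-2]]; eigenvalues λ = 4, 1.
Eigenvectors: (-2,1) for λ=4, (-1,1) for λ=1.
From the initial condition, c_1 = -4, c_2 = 9.
p(ln 3) = (-4)(3^4)(-2) + (9)(3^1)(-1) = 621.

621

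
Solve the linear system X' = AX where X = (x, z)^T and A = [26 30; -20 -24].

x(t) = C_1e^(-4t) - 3C_2e^(6t), z(t) = -C_1e^(-4t) + 2C_2e^(6t)

Coefficient matrix A = [[26, 30], [-20, -24]].
Characteristic polynomial det(A - λI) = λ^2 - 2λ - 24 = 0.
Eigenvalues λ = -4, 6.
For λ=-4: (A-λI) row 1 is [30, 30], so an eigenvector is (1, -1).
For λ=6: (A-λI) row 1 is [20, 30], so an eigenvector is (-3, 2).
General solution: C_1e^(-4t)(1,-1) + C_2e^(6t)(-3,2).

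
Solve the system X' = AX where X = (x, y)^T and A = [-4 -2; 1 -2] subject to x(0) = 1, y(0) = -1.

x(t) = e^(-3t)sin(t) + e^(-3t)cos(t), y(t) = -e^(-3t)cos(t)

Coefficient matrix A = [[-4, -2], [1, -2]].
Characteristic polynomial det(A - λI) = λ^2 + 6λ + 10 = 0.
Eigenvalues λ = -3 ± i (complex conjugate pair).
For λ=-3+i: an eigenvector is (-1,1) - i(-1,0) = (-1 + i, 1).
A real fundamental pair from Re and Im of e^((-3+i)t)v: X_1 = e^(-3t)(cos(t)·(-1,1) + sin(t)·(-1,0)), X_2 = e^(-3t)(sin(t)·(-1,1) - cos(t)·(-1,0)).
General solution: K_1X_1 + K_2X_2.
Applying x(0)=1, y(0)=-1 gives K_1=-1, K_2=0.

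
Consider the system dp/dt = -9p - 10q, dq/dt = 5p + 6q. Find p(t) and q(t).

p(t) = -c_1e^(t) + 2c_2e^(-4t), q(t) = c_1e^(t) - c_2e^(-4t)

Coefficient matrix A = [[-9, -10], [5, 6]].
Characteristic polynomial det(A - λI) = λ^2 + 3λ - 4 = 0.
Eigenvalues λ = 1, -4.
For λ=1: (A-λI) row 1 is [-10, -10], so an eigenvector is (-1, 1).
For λ=-4: (A-λI) row 1 is [-5, -10], so an eigenvector is (2, -1).
General solution: c_1e^(t)(-1,1) + c_2e^(-4t)(2,-1).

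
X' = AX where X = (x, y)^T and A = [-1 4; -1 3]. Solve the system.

x(t) = -2C_1e^(t) - 2C_2te^(t) - C_2e^(t), y(t) = -C_1e^(t) - C_2te^(t) - C_2e^(t)

Coefficient matrix A = [[-1, 4], [-1, 3]].
Characteristic polynomial det(A - λI) = λ^2 - 2λ + 1 = 0.
Single eigenvalue λ = 1 with algebraic multiplicity 2.
Eigenvector v = (-2,-1); generalized eigenvector w with (A-λI)w=v is (-1,-1).
General solution: e^(t)[C_1·v + C_2·(t·v + w)].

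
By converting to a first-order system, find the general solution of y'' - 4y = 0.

y(t) = c_1e^(-2t) + c_2e^(2t)

Let x_1 = y, x_2 = y'. Then x_1' = x_2 and x_2' = 4x_1.
A = [[0,1],[4,0]]; det(A-λI) = λ^2 - 4.
Eigenvalues λ = -2, 2 with eigenvectors (1,-2), (1,2).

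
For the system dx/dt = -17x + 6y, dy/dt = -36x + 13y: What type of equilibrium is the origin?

A = [[-17,6],[-36,13]]; det(A-λI) = λ^2 + 4λ - 5.
λ = -5, 1: opposite signs.

saddle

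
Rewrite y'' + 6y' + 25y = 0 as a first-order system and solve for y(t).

Let x_1 = y, x_2 = y'. Then x_1' = x_2 and x_2' = -25x_1 - 6x_2.
A = [[0,1],[-25,-6]]; det(A-λI) = λ^2 + 6λ + 25.
Eigenvalues λ = -3 ± 4i.

y(t) = K_1e^(-3t)cos(4t) + K_2e^(-3t)sin(4t)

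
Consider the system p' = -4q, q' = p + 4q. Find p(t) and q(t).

p(t) = -2C_1e^(2t) - 2C_2te^(2t) + 3C_2e^(2t), q(t) = C_1e^(2t) + C_2te^(2t) - C_2e^(2t)

Coefficient matrix A = [[0, -4], [1, 4]].
Characteristic polynomial det(A - λI) = λ^2 - 4λ + 4 = 0.
Single eigenvalue λ = 2 with algebraic multiplicity 2.
Eigenvector v = (-2,1); generalized eigenvector w with (A-λI)w=v is (3,-1).
General solution: e^(2t)[C_1·v + C_2·(t·v + w)].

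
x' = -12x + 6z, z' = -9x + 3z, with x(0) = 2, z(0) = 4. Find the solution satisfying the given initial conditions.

Coefficient matrix A = [[-12, 6], [-9, 3]].
Characteristic polynomial det(A - λI) = λ^2 + 9λ + 18 = 0.
Eigenvalues λ = -3, -6.
For λ=-3: (A-λI) row 1 is [-9, 6], so an eigenvector is (-2, -3).
For λ=-6: (A-λI) row 1 is [-6, 6], so an eigenvector is (1, 1).
General solution: K_1e^(-3t)(-2,-3) + K_2e^(-6t)(1,1).
Applying x(0)=2, z(0)=4 gives K_1=-2, K_2=-2.

x(t) = 4e^(-3t) - 2e^(-6t), z(t) = 6e^(-3t) - 2e^(-6t)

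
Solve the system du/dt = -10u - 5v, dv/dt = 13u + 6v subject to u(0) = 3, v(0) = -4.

u(t) = -4e^(-2t)sin(t) + 3e^(-2t)cos(t), v(t) = 7e^(-2t)sin(t) - 4e^(-2t)cos(t)

Coefficient matrix A = [[-10, -5], [13, 6]].
Characteristic polynomial det(A - λI) = λ^2 + 4λ + 5 = 0.
Eigenvalues λ = -2 ± i (complex conjugate pair).
For λ=-2+i: an eigenvector is (2,-3) - i(-1,2) = (2 + i, -3 - 2i).
A real fundamental pair from Re and Im of e^((-2+i)t)v: X_1 = e^(-2t)(cos(t)·(2,-3) + sin(t)·(-1,2)), X_2 = e^(-2t)(sin(t)·(2,-3) - cos(t)·(-1,2)).
General solution: K_1X_1 + K_2X_2.
Applying u(0)=3, v(0)=-4 gives K_1=2, K_2=-1.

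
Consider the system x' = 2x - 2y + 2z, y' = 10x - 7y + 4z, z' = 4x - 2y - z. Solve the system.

x(t) = C_2e^(-2t) + 2C_3e^(-t), y(t) = C_1e^(-3t) + 2C_2e^(-2t) + 4C_3e^(-t), z(t) = C_1e^(-3t) + C_3e^(-t)

Coefficient matrix A = [[2, -2, 2], [10, -7, 4], [4, -2, -1]].
det(A - λI) = 0 gives eigenvalues λ = -3, -2, -1.
For λ=-3: eigenvector (0,1,1).
For λ=-2: eigenvector (1,2,0).
For λ=-1: eigenvector (2,4,1).
General solution: C_1e^(-3t)(0,1,1) + C_2e^(-2t)(1,2,0) + C_3e^(-t)(2,4,1).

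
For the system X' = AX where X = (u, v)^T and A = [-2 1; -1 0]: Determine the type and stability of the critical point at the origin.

stable improper node

A = [[-2,1],[-1,0]]; det(A-λI) = λ^2 + 2λ + 1.
repeated λ = -1 with a single eigenvector.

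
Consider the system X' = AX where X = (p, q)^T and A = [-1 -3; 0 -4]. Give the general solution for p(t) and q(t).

Coefficient matrix A = [[-1, -3], [0, -4]].
Characteristic polynomial det(A - λI) = λ^2 + 5λ + 4 = 0.
Eigenvalues λ = -4, -1.
For λ=-4: (A-λI) row 1 is [3, -3], so an eigenvector is (-1, -1).
For λ=-1: (A-λI) row 1 is [0, -3], so an eigenvector is (1, 0).
General solution: C_1e^(-4t)(-1,-1) + C_2e^(-t)(1,0).

p(t) = -C_1e^(-4t) + C_2e^(-t), q(t) = -C_1e^(-4t)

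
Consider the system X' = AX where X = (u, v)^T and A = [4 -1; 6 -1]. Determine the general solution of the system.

u(t) = -K_1e^(2t) + K_2e^(t), v(t) = -2K_1e^(2t) + 3K_2e^(t)

Coefficient matrix A = [[4, -1], [6, -1]].
Characteristic polynomial det(A - λI) = λ^2 - 3λ + 2 = 0.
Eigenvalues λ = 2, 1.
For λ=2: (A-λI) row 1 is [2, -1], so an eigenvector is (-1, -2).
For λ=1: (A-λI) row 1 is [3, -1], so an eigenvector is (1, 3).
General solution: K_1e^(2t)(-1,-2) + K_2e^(t)(1,3).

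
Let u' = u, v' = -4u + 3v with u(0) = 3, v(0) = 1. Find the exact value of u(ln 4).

A = [[1,0],[-4,3]]; eigenvalues λ = 3, 1.
Eigenvectors: (0,1) for λ=3, (-1,-2) for λ=1.
From the initial condition, c_1 = -5, c_2 = -3.
u(ln 4) = (-5)(4^3)(0) + (-3)(4^1)(-1) = 12.

12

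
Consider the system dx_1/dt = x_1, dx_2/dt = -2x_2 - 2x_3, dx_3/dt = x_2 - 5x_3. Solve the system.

x_1(t) = C_1e^(t), x_2(t) = 2C_2e^(-3t) + C_3e^(-4t), x_3(t) = C_2e^(-3t) + C_3e^(-4t)

Coefficient matrix A = [[1, 0, 0], [0, -2, -2], [0, 1, -5]].
det(A - λI) = 0 gives eigenvalues λ = 1, -3, -4.
For λ=1: eigenvector (1,0,0).
For λ=-3: eigenvector (0,2,1).
For λ=-4: eigenvector (0,1,1).
General solution: C_1e^(t)(1,0,0) + C_2e^(-3t)(0,2,1) + C_3e^(-4t)(0,1,1).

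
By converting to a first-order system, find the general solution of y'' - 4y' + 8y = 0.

y(t) = c_1e^(2t)cos(2t) + c_2e^(2t)sin(2t)

Let x_1 = y, x_2 = y'. Then x_1' = x_2 and x_2' = -8x_1 + 4x_2.
A = [[0,1],[-8,4]]; det(A-λI) = λ^2 - 4λ + 8.
Eigenvalues λ = 2 ± 2i.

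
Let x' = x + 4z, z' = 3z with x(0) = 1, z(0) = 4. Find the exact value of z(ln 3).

A = [[1,4],[0,3]]; eigenvalues λ = 1, 3.
Eigenvectors: (1,0) for λ=1, (-2,-1) for λ=3.
From the initial condition, c_1 = -7, c_2 = -4.
z(ln 3) = (-7)(3^1)(0) + (-4)(3^3)(-1) = 108.

108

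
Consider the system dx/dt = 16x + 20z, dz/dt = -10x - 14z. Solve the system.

x(t) = -C_1e^(-4t) - 2C_2e^(6t), z(t) = C_1e^(-4t) + C_2e^(6t)

Coefficient matrix A = [[16, 20], [-10, -14]].
Characteristic polynomial det(A - λI) = λ^2 - 2λ - 24 = 0.
Eigenvalues λ = -4, 6.
For λ=-4: (A-λI) row 1 is [20, 20], so an eigenvector is (-1, 1).
For λ=6: (A-λI) row 1 is [10, 20], so an eigenvector is (-2, 1).
General solution: C_1e^(-4t)(-1,1) + C_2e^(6t)(-2,1).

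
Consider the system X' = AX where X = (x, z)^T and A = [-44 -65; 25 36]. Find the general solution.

x(t) = 3K_1e^(-4t)sin(5t) - 2K_1e^(-4t)cos(5t) - 2K_2e^(-4t)sin(5t) - 3K_2e^(-4t)cos(5t), z(t) = -2K_1e^(-4t)sin(5t) + K_1e^(-4t)cos(5t) + K_2e^(-4t)sin(5t) + 2K_2e^(-4t)cos(5t)

Coefficient matrix A = [[-44, -65], [25, 36]].
Characteristic polynomial det(A - λI) = λ^2 + 8λ + 41 = 0.
Eigenvalues λ = -4 ± 5i (complex conjugate pair).
For λ=-4+5i: an eigenvector is (-2,1) - i(3,-2) = (-2 - 3i, 1 + 2i).
A real fundamental pair from Re and Im of e^((-4+5i)t)v: X_1 = e^(-4t)(cos(5t)·(-2,1) + sin(5t)·(3,-2)), X_2 = e^(-4t)(sin(5t)·(-2,1) - cos(5t)·(3,-2)).
General solution: K_1X_1 + K_2X_2.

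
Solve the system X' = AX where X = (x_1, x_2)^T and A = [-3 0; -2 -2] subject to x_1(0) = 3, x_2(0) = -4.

Coefficient matrix A = [[-3, 0], [-2, -2]].
Characteristic polynomial det(A - λI) = λ^2 + 5λ + 6 = 0.
Eigenvalues λ = -2, -3.
For λ=-2: (A-λI) row 1 is [-1, 0], so an eigenvector is (0, 1).
For λ=-3: (A-λI) row 2 is [-2, 1], so an eigenvector is (1, 2).
General solution: K_1e^(-2t)(0,1) + K_2e^(-3t)(1,2).
Applying x_1(0)=3, x_2(0)=-4 gives K_1=-10, K_2=3.

x_1(t) = 3e^(-3t), x_2(t) = -10e^(-2t) + 6e^(-3t)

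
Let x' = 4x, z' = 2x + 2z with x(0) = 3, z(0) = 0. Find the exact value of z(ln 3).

216

A = [[4,0],[2,2]]; eigenvalues λ = 4, 2.
Eigenvectors: (1,1) for λ=4, (0,-1) for λ=2.
From the initial condition, c_1 = 3, c_2 = 3.
z(ln 3) = (3)(3^4)(1) + (3)(3^2)(-1) = 216.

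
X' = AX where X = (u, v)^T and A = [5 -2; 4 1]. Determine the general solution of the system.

Coefficient matrix A = [[5, -2], [4, 1]].
Characteristic polynomial det(A - λI) = λ^2 - 6λ + 13 = 0.
Eigenvalues λ = 3 ± 2i (complex conjugate pair).
For λ=3+2i: an eigenvector is (0,1) - i(-1,-1) = (0 + i, 1 + i).
A real fundamental pair from Re and Im of e^((3+2i)t)v: X_1 = e^(3t)(cos(2t)·(0,1) + sin(2t)·(-1,-1)), X_2 = e^(3t)(sin(2t)·(0,1) - cos(2t)·(-1,-1)).
General solution: K_1X_1 + K_2X_2.

u(t) = -K_1e^(3t)sin(2t) + K_2e^(3t)cos(2t), v(t) = -K_1e^(3t)sin(2t) + K_1e^(3t)cos(2t) + K_2e^(3t)sin(2t) + K_2e^(3t)cos(2t)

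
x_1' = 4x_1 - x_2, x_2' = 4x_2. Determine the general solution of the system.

Coefficient matrix A = [[4, -1], [0, 4]].
Characteristic polynomial det(A - λI) = λ^2 - 8λ + 16 = 0.
Single eigenvalue λ = 4 with algebraic multiplicity 2.
Eigenvector v = (-1,0); generalized eigenvector w with (A-λI)w=v is (-1,1).
General solution: e^(4t)[C_1·v + C_2·(t·v + w)].

x_1(t) = -C_1e^(4t) - C_2te^(4t) - C_2e^(4t), x_2(t) = C_2e^(4t)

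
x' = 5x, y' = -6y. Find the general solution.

x(t) = c_2e^(5t), y(t) = -c_1e^(-6t)

Coefficient matrix A = [[5, 0], [0, -6]].
Characteristic polynomial det(A - λI) = λ^2 + λ - 30 = 0.
Eigenvalues λ = -6, 5.
For λ=-6: (A-λI) row 1 is [11, 0], so an eigenvector is (0, -1).
For λ=5: (A-λI) row 2 is [0, -11], so an eigenvector is (1, 0).
General solution: c_1e^(-6t)(0,-1) + c_2e^(5t)(1,0).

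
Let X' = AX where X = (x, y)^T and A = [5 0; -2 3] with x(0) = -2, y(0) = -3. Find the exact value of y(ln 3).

351

A = [[5,0],[-2,3]]; eigenvalues λ = 3, 5.
Eigenvectors: (0,-1) for λ=3, (1,-1) for λ=5.
From the initial condition, c_1 = 5, c_2 = -2.
y(ln 3) = (5)(3^3)(-1) + (-2)(3^5)(-1) = 351.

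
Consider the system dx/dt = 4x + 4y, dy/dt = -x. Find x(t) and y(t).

x(t) = 2c_1e^(2t) + 2c_2te^(2t) - 3c_2e^(2t), y(t) = -c_1e^(2t) - c_2te^(2t) + 2c_2e^(2t)

Coefficient matrix A = [[4, 4], [-1, 0]].
Characteristic polynomial det(A - λI) = λ^2 - 4λ + 4 = 0.
Single eigenvalue λ = 2 with algebraic multiplicity 2.
Eigenvector v = (2,-1); generalized eigenvector w with (A-λI)w=v is (-3,2).
General solution: e^(2t)[c_1·v + c_2·(t·v + w)].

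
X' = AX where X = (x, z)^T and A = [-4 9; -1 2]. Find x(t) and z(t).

x(t) = 3c_1e^(-t) + 3c_2te^(-t) + 2c_2e^(-t), z(t) = c_1e^(-t) + c_2te^(-t) + c_2e^(-t)

Coefficient matrix A = [[-4, 9], [-1, 2]].
Characteristic polynomial det(A - λI) = λ^2 + 2λ + 1 = 0.
Single eigenvalue λ = -1 with algebraic multiplicity 2.
Eigenvector v = (3,1); generalized eigenvector w with (A-λI)w=v is (2,1).
General solution: e^(-t)[c_1·v + c_2·(t·v + w)].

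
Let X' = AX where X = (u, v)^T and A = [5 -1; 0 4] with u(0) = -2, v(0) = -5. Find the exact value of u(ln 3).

324

A = [[5,-1],[0,4]]; eigenvalues λ = 5, 4.
Eigenvectors: (1,0) for λ=5, (-1,-1) for λ=4.
From the initial condition, c_1 = 3, c_2 = 5.
u(ln 3) = (3)(3^5)(1) + (5)(3^4)(-1) = 324.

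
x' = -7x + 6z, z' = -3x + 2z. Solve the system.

Coefficient matrix A = [[-7, 6], [-3, 2]].
Characteristic polynomial det(A - λI) = λ^2 + 5λ + 4 = 0.
Eigenvalues λ = -1, -4.
For λ=-1: (A-λI) row 1 is [-6, 6], so an eigenvector is (-1, -1).
For λ=-4: (A-λI) row 1 is [-3, 6], so an eigenvector is (2, 1).
General solution: K_1e^(-t)(-1,-1) + K_2e^(-4t)(2,1).

x(t) = -K_1e^(-t) + 2K_2e^(-4t), z(t) = -K_1e^(-t) + K_2e^(-4t)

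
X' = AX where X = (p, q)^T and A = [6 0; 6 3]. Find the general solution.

p(t) = K_2e^(6t), q(t) = -K_1e^(3t) + 2K_2e^(6t)

Coefficient matrix A = [[6, 0], [6, 3]].
Characteristic polynomial det(A - λI) = λ^2 - 9λ + 18 = 0.
Eigenvalues λ = 3, 6.
For λ=3: (A-λI) row 1 is [3, 0], so an eigenvector is (0, -1).
For λ=6: (A-λI) row 2 is [6, -3], so an eigenvector is (1, 2).
General solution: K_1e^(3t)(0,-1) + K_2e^(6t)(1,2).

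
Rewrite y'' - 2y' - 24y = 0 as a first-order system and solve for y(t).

Let x_1 = y, x_2 = y'. Then x_1' = x_2 and x_2' = 24x_1 + 2x_2.
A = [[0,1],[24,2]]; det(A-λI) = λ^2 - 2λ - 24.
Eigenvalues λ = -4, 6 with eigenvectors (1,-4), (1,6).

y(t) = K_1e^(-4t) + K_2e^(6t)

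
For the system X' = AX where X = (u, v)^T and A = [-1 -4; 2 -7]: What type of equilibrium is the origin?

A = [[-1,-4],[2,-7]]; det(A-λI) = λ^2 + 8λ + 15.
λ = -3, -5: both negative.

stable node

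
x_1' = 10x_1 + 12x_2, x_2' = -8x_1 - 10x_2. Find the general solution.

x_1(t) = K_1e^(-2t) - 3K_2e^(2t), x_2(t) = -K_1e^(-2t) + 2K_2e^(2t)

Coefficient matrix A = [[10, 12], [-8, -10]].
Characteristic polynomial det(A - λI) = λ^2 - 4 = 0.
Eigenvalues λ = -2, 2.
For λ=-2: (A-λI) row 1 is [12, 12], so an eigenvector is (1, -1).
For λ=2: (A-λI) row 1 is [8, 12], so an eigenvector is (-3, 2).
General solution: K_1e^(-2t)(1,-1) + K_2e^(2t)(-3,2).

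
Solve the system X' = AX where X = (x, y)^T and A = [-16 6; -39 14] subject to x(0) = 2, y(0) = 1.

Coefficient matrix A = [[-16, 6], [-39, 14]].
Characteristic polynomial det(A - λI) = λ^2 + 2λ + 10 = 0.
Eigenvalues λ = -1 ± 3i (complex conjugate pair).
For λ=-1+3i: an eigenvector is (1,3) - i(1,2) = (1 - i, 3 - 2i).
A real fundamental pair from Re and Im of e^((-1+3i)t)v: X_1 = e^(-t)(cos(3t)·(1,3) + sin(3t)·(1,2)), X_2 = e^(-t)(sin(3t)·(1,3) - cos(3t)·(1,2)).
General solution: c_1X_1 + c_2X_2.
Applying x(0)=2, y(0)=1 gives c_1=-3, c_2=-5.

x(t) = -8e^(-t)sin(3t) + 2e^(-t)cos(3t), y(t) = -21e^(-t)sin(3t) + e^(-t)cos(3t)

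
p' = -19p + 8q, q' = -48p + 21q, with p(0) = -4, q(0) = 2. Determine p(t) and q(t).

Coefficient matrix A = [[-19, 8], [-48, 21]].
Characteristic polynomial det(A - λI) = λ^2 - 2λ - 15 = 0.
Eigenvalues λ = 5, -3.
For λ=5: (A-λI) row 1 is [-24, 8], so an eigenvector is (-1, -3).
For λ=-3: (A-λI) row 1 is [-16, 8], so an eigenvector is (-1, -2).
General solution: K_1e^(5t)(-1,-3) + K_2e^(-3t)(-1,-2).
Applying p(0)=-4, q(0)=2 gives K_1=-10, K_2=14.

p(t) = 10e^(5t) - 14e^(-3t), q(t) = 30e^(5t) - 28e^(-3t)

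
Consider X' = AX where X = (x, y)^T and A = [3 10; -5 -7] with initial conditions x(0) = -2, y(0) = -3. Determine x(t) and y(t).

x(t) = -8e^(-2t)sin(5t) - 2e^(-2t)cos(5t), y(t) = 5e^(-2t)sin(5t) - 3e^(-2t)cos(5t)

Coefficient matrix A = [[3, 10], [-5, -7]].
Characteristic polynomial det(A - λI) = λ^2 + 4λ + 29 = 0.
Eigenvalues λ = -2 ± 5i (complex conjugate pair).
For λ=-2+5i: an eigenvector is (-1,0) - i(-1,1) = (-1 + i, 0 - i).
A real fundamental pair from Re and Im of e^((-2+5i)t)v: X_1 = e^(-2t)(cos(5t)·(-1,0) + sin(5t)·(-1,1)), X_2 = e^(-2t)(sin(5t)·(-1,0) - cos(5t)·(-1,1)).
General solution: c_1X_1 + c_2X_2.
Applying x(0)=-2, y(0)=-3 gives c_1=5, c_2=3.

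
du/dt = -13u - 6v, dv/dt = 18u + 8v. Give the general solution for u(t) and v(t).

u(t) = -C_1e^(-t) - 2C_2e^(-4t), v(t) = 2C_1e^(-t) + 3C_2e^(-4t)

Coefficient matrix A = [[-13, -6], [18, 8]].
Characteristic polynomial det(A - λI) = λ^2 + 5λ + 4 = 0.
Eigenvalues λ = -1, -4.
For λ=-1: (A-λI) row 1 is [-12, -6], so an eigenvector is (-1, 2).
For λ=-4: (A-λI) row 1 is [-9, -6], so an eigenvector is (-2, 3).
General solution: C_1e^(-t)(-1,2) + C_2e^(-4t)(-2,3).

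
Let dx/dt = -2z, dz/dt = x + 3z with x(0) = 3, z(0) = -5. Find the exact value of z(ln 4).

-104

A = [[0,-2],[1,3]]; eigenvalues λ = 1, 2.
Eigenvectors: (2,-1) for λ=1, (-1,1) for λ=2.
From the initial condition, c_1 = -2, c_2 = -7.
z(ln 4) = (-2)(4^1)(-1) + (-7)(4^2)(1) = -104.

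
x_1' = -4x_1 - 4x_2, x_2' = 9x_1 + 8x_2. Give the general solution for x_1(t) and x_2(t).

x_1(t) = 2C_1e^(2t) + 2C_2te^(2t) - C_2e^(2t), x_2(t) = -3C_1e^(2t) - 3C_2te^(2t) + C_2e^(2t)

Coefficient matrix A = [[-4, -4], [9, 8]].
Characteristic polynomial det(A - λI) = λ^2 - 4λ + 4 = 0.
Single eigenvalue λ = 2 with algebraic multiplicity 2.
Eigenvector v = (2,-3); generalized eigenvector w with (A-λI)w=v is (-1,1).
General solution: e^(2t)[C_1·v + C_2·(t·v + w)].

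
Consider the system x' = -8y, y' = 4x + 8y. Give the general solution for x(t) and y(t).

Coefficient matrix A = [[0, -8], [4, 8]].
Characteristic polynomial det(A - λI) = λ^2 - 8λ + 32 = 0.
Eigenvalues λ = 4 ± 4i (complex conjugate pair).
For λ=4+4i: an eigenvector is (-1,0) - i(1,-1) = (-1 - i, 0 + i).
A real fundamental pair from Re and Im of e^((4+4i)t)v: X_1 = e^(4t)(cos(4t)·(-1,0) + sin(4t)·(1,-1)), X_2 = e^(4t)(sin(4t)·(-1,0) - cos(4t)·(1,-1)).
General solution: C_1X_1 + C_2X_2.

x(t) = C_1e^(4t)sin(4t) - C_1e^(4t)cos(4t) - C_2e^(4t)sin(4t) - C_2e^(4t)cos(4t), y(t) = -C_1e^(4t)sin(4t) + C_2e^(4t)cos(4t)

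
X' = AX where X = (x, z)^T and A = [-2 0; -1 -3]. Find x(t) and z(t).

x(t) = -c_1e^(-2t), z(t) = c_1e^(-2t) - c_2e^(-3t)

Coefficient matrix A = [[-2, 0], [-1, -3]].
Characteristic polynomial det(A - λI) = λ^2 + 5λ + 6 = 0.
Eigenvalues λ = -2, -3.
For λ=-2: (A-λI) row 2 is [-1, -1], so an eigenvector is (-1, 1).
For λ=-3: (A-λI) row 1 is [1, 0], so an eigenvector is (0, -1).
General solution: c_1e^(-2t)(-1,1) + c_2e^(-3t)(0,-1).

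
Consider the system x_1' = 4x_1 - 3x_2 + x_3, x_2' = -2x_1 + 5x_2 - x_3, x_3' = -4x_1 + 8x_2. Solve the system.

x_1(t) = -c_1e^(4t) + c_2e^(3t) + c_3e^(2t), x_2(t) = c_1e^(4t) - c_2e^(3t), x_3(t) = 3c_1e^(4t) - 4c_2e^(3t) - 2c_3e^(2t)

Coefficient matrix A = [[4, -3, 1], [-2, 5, -1], [-4, 8, 0]].
det(A - λI) = 0 gives eigenvalues λ = 4, 3, 2.
For λ=4: eigenvector (-1,1,3).
For λ=3: eigenvector (1,-1,-4).
For λ=2: eigenvector (1,0,-2).
General solution: c_1e^(4t)(-1,1,3) + c_2e^(3t)(1,-1,-4) + c_3e^(2t)(1,0,-2).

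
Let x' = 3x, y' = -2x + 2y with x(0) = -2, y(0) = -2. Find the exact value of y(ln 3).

A = [[3,0],[-2,2]]; eigenvalues λ = 3, 2.
Eigenvectors: (-1,2) for λ=3, (0,1) for λ=2.
From the initial condition, c_1 = 2, c_2 = -6.
y(ln 3) = (2)(3^3)(2) + (-6)(3^2)(1) = 54.

54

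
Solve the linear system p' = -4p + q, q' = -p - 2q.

p(t) = K_1e^(-3t) + K_2te^(-3t) - 2K_2e^(-3t), q(t) = K_1e^(-3t) + K_2te^(-3t) - K_2e^(-3t)

Coefficient matrix A = [[-4, 1], [-1, -2]].
Characteristic polynomial det(A - λI) = λ^2 + 6λ + 9 = 0.
Single eigenvalue λ = -3 with algebraic multiplicity 2.
Eigenvector v = (1,1); generalized eigenvector w with (A-λI)w=v is (-2,-1).
General solution: e^(-3t)[K_1·v + K_2·(t·v + w)].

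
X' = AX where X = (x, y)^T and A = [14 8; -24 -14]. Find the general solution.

x(t) = -C_1e^(-2t) - 2C_2e^(2t), y(t) = 2C_1e^(-2t) + 3C_2e^(2t)

Coefficient matrix A = [[14, 8], [-24, -14]].
Characteristic polynomial det(A - λI) = λ^2 - 4 = 0.
Eigenvalues λ = -2, 2.
For λ=-2: (A-λI) row 1 is [16, 8], so an eigenvector is (-1, 2).
For λ=2: (A-λI) row 1 is [12, 8], so an eigenvector is (-2, 3).
General solution: C_1e^(-2t)(-1,2) + C_2e^(2t)(-2,3).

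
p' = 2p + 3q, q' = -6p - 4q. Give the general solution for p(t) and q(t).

Coefficient matrix A = [[2, 3], [-6, -4]].
Characteristic polynomial det(A - λI) = λ^2 + 2λ + 10 = 0.
Eigenvalues λ = -1 ± 3i (complex conjugate pair).
For λ=-1+3i: an eigenvector is (0,-1) - i(-1,1) = (0 + i, -1 - i).
A real fundamental pair from Re and Im of e^((-1+3i)t)v: X_1 = e^(-t)(cos(3t)·(0,-1) + sin(3t)·(-1,1)), X_2 = e^(-t)(sin(3t)·(0,-1) - cos(3t)·(-1,1)).
General solution: K_1X_1 + K_2X_2.

p(t) = -K_1e^(-t)sin(3t) + K_2e^(-t)cos(3t), q(t) = K_1e^(-t)sin(3t) - K_1e^(-t)cos(3t) - K_2e^(-t)sin(3t) - K_2e^(-t)cos(3t)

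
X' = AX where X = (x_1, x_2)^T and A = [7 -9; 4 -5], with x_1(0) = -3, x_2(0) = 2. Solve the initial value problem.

Coefficient matrix A = [[7, -9], [4, -5]].
Characteristic polynomial det(A - λI) = λ^2 - 2λ + 1 = 0.
Single eigenvalue λ = 1 with algebraic multiplicity 2.
Eigenvector v = (3,2); generalized eigenvector w with (A-λI)w=v is (-1,-1).
General solution: e^(t)[K_1·v + K_2·(t·v + w)].
Applying x_1(0)=-3, x_2(0)=2 gives K_1=-5, K_2=-12.

x_1(t) = -36te^(t) - 3e^(t), x_2(t) = -24te^(t) + 2e^(t)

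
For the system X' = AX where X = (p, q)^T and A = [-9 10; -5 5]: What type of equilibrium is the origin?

stable spiral

A = [[-9,10],[-5,5]]; det(A-λI) = λ^2 + 4λ + 5.
λ = -2 ± i: negative real part.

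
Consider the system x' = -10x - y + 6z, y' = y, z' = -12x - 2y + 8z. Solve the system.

Coefficient matrix A = [[-10, -1, 6], [0, 1, 0], [-12, -2, 8]].
det(A - λI) = 0 gives eigenvalues λ = 1, 2, -4.
For λ=1: eigenvector (1,1,2).
For λ=2: eigenvector (1,0,2).
For λ=-4: eigenvector (-1,0,-1).
General solution: K_1e^(t)(1,1,2) + K_2e^(2t)(1,0,2) + K_3e^(-4t)(-1,0,-1).

x(t) = K_1e^(t) + K_2e^(2t) - K_3e^(-4t), y(t) = K_1e^(t), z(t) = 2K_1e^(t) + 2K_2e^(2t) - K_3e^(-4t)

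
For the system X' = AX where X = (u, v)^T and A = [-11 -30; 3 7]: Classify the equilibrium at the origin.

stable spiral

A = [[-11,-30],[3,7]]; det(A-λI) = λ^2 + 4λ + 13.
λ = -2 ± 3i: negative real part.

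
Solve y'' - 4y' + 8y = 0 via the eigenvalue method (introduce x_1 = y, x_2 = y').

y(t) = C_1e^(2t)cos(2t) + C_2e^(2t)sin(2t)

Let x_1 = y, x_2 = y'. Then x_1' = x_2 and x_2' = -8x_1 + 4x_2.
A = [[0,1],[-8,4]]; det(A-λI) = λ^2 - 4λ + 8.
Eigenvalues λ = 2 ± 2i.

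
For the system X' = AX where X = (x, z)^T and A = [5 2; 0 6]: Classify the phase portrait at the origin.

A = [[5,2],[0,6]]; det(A-λI) = λ^2 - 11λ + 30.
λ = 6, 5: both positive.

unstable node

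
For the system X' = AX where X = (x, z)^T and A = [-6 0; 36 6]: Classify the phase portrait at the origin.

saddle

A = [[-6,0],[36,6]]; det(A-λI) = λ^2 - 36.
λ = -6, 6: opposite signs.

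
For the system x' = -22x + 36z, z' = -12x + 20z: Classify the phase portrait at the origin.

saddle

A = [[-22,36],[-12,20]]; det(A-λI) = λ^2 + 2λ - 8.
λ = -4, 2: opposite signs.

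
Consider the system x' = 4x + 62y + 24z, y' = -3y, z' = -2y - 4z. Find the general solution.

Coefficient matrix A = [[4, 62, 24], [0, -3, 0], [0, -2, -4]].
det(A - λI) = 0 gives eigenvalues λ = -3, 4, -4.
For λ=-3: eigenvector (-2,1,-2).
For λ=4: eigenvector (1,0,0).
For λ=-4: eigenvector (-3,0,1).
General solution: K_1e^(-3t)(-2,1,-2) + K_2e^(4t)(1,0,0) + K_3e^(-4t)(-3,0,1).

x(t) = -2K_1e^(-3t) + K_2e^(4t) - 3K_3e^(-4t), y(t) = K_1e^(-3t), z(t) = -2K_1e^(-3t) + K_3e^(-4t)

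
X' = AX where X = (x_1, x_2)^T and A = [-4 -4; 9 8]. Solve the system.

x_1(t) = -2C_1e^(2t) - 2C_2te^(2t) - C_2e^(2t), x_2(t) = 3C_1e^(2t) + 3C_2te^(2t) + 2C_2e^(2t)

Coefficient matrix A = [[-4, -4], [9, 8]].
Characteristic polynomial det(A - λI) = λ^2 - 4λ + 4 = 0.
Single eigenvalue λ = 2 with algebraic multiplicity 2.
Eigenvector v = (-2,3); generalized eigenvector w with (A-λI)w=v is (-1,2).
General solution: e^(2t)[C_1·v + C_2·(t·v + w)].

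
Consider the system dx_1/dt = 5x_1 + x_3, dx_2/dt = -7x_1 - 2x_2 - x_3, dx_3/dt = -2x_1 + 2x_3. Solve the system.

x_1(t) = K_2e^(4t) - K_3e^(3t), x_2(t) = K_1e^(-2t) - K_2e^(4t) + K_3e^(3t), x_3(t) = -K_2e^(4t) + 2K_3e^(3t)

Coefficient matrix A = [[5, 0, 1], [-7, -2, -1], [-2, 0, 2]].
det(A - λI) = 0 gives eigenvalues λ = -2, 4, 3.
For λ=-2: eigenvector (0,1,0).
For λ=4: eigenvector (1,-1,-1).
For λ=3: eigenvector (-1,1,2).
General solution: K_1e^(-2t)(0,1,0) + K_2e^(4t)(1,-1,-1) + K_3e^(3t)(-1,1,2).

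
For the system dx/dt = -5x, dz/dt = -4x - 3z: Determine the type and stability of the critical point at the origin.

A = [[-5,0],[-4,-3]]; det(A-λI) = λ^2 + 8λ + 15.
λ = -5, -3: both negative.

stable node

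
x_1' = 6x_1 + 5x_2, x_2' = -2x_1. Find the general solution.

Coefficient matrix A = [[6, 5], [-2, 0]].
Characteristic polynomial det(A - λI) = λ^2 - 6λ + 10 = 0.
Eigenvalues λ = 3 ± i (complex conjugate pair).
For λ=3+i: an eigenvector is (-1,1) - i(2,-1) = (-1 - 2i, 1 + i).
A real fundamental pair from Re and Im of e^((3+i)t)v: X_1 = e^(3t)(cos(t)·(-1,1) + sin(t)·(2,-1)), X_2 = e^(3t)(sin(t)·(-1,1) - cos(t)·(2,-1)).
General solution: c_1X_1 + c_2X_2.

x_1(t) = 2c_1e^(3t)sin(t) - c_1e^(3t)cos(t) - c_2e^(3t)sin(t) - 2c_2e^(3t)cos(t), x_2(t) = -c_1e^(3t)sin(t) + c_1e^(3t)cos(t) + c_2e^(3t)sin(t) + c_2e^(3t)cos(t)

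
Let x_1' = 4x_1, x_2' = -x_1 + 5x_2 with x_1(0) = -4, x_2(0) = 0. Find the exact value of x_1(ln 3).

-324

A = [[4,0],[-1,5]]; eigenvalues λ = 4, 5.
Eigenvectors: (-1,-1) for λ=4, (0,1) for λ=5.
From the initial condition, c_1 = 4, c_2 = 4.
x_1(ln 3) = (4)(3^4)(-1) + (4)(3^5)(0) = -324.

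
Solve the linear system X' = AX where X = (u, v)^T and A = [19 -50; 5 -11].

u(t) = -K_1e^(4t)sin(5t) + 3K_1e^(4t)cos(5t) + 3K_2e^(4t)sin(5t) + K_2e^(4t)cos(5t), v(t) = K_1e^(4t)cos(5t) + K_2e^(4t)sin(5t)

Coefficient matrix A = [[19, -50], [5, -11]].
Characteristic polynomial det(A - λI) = λ^2 - 8λ + 41 = 0.
Eigenvalues λ = 4 ± 5i (complex conjugate pair).
For λ=4+5i: an eigenvector is (3,1) - i(-1,0) = (3 + i, 1).
A real fundamental pair from Re and Im of e^((4+5i)t)v: X_1 = e^(4t)(cos(5t)·(3,1) + sin(5t)·(-1,0)), X_2 = e^(4t)(sin(5t)·(3,1) - cos(5t)·(-1,0)).
General solution: K_1X_1 + K_2X_2.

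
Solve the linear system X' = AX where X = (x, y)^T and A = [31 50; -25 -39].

x(t) = K_1e^(-4t)sin(5t) + 3K_1e^(-4t)cos(5t) + 3K_2e^(-4t)sin(5t) - K_2e^(-4t)cos(5t), y(t) = -K_1e^(-4t)sin(5t) - 2K_1e^(-4t)cos(5t) - 2K_2e^(-4t)sin(5t) + K_2e^(-4t)cos(5t)

Coefficient matrix A = [[31, 50], [-25, -39]].
Characteristic polynomial det(A - λI) = λ^2 + 8λ + 41 = 0.
Eigenvalues λ = -4 ± 5i (complex conjugate pair).
For λ=-4+5i: an eigenvector is (3,-2) - i(1,-1) = (3 - i, -2 + i).
A real fundamental pair from Re and Im of e^((-4+5i)t)v: X_1 = e^(-4t)(cos(5t)·(3,-2) + sin(5t)·(1,-1)), X_2 = e^(-4t)(sin(5t)·(3,-2) - cos(5t)·(1,-1)).
General solution: K_1X_1 + K_2X_2.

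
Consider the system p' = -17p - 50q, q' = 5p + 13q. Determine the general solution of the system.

Coefficient matrix A = [[-17, -50], [5, 13]].
Characteristic polynomial det(A - λI) = λ^2 + 4λ + 29 = 0.
Eigenvalues λ = -2 ± 5i (complex conjugate pair).
For λ=-2+5i: an eigenvector is (3,-1) - i(1,0) = (3 - i, -1).
A real fundamental pair from Re and Im of e^((-2+5i)t)v: X_1 = e^(-2t)(cos(5t)·(3,-1) + sin(5t)·(1,0)), X_2 = e^(-2t)(sin(5t)·(3,-1) - cos(5t)·(1,0)).
General solution: c_1X_1 + c_2X_2.

p(t) = c_1e^(-2t)sin(5t) + 3c_1e^(-2t)cos(5t) + 3c_2e^(-2t)sin(5t) - c_2e^(-2t)cos(5t), q(t) = -c_1e^(-2t)cos(5t) - c_2e^(-2t)sin(5t)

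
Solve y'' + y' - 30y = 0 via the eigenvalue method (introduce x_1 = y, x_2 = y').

Let x_1 = y, x_2 = y'. Then x_1' = x_2 and x_2' = 30x_1 - x_2.
A = [[0,1],[30,-1]]; det(A-λI) = λ^2 + λ - 30.
Eigenvalues λ = 5, -6 with eigenvectors (1,5), (1,-6).

y(t) = c_1e^(5t) + c_2e^(-6t)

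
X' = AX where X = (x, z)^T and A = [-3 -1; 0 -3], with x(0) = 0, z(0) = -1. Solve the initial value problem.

Coefficient matrix A = [[-3, -1], [0, -3]].
Characteristic polynomial det(A - λI) = λ^2 + 6λ + 9 = 0.
Single eigenvalue λ = -3 with algebraic multiplicity 2.
Eigenvector v = (-1,0); generalized eigenvector w with (A-λI)w=v is (2,1).
General solution: e^(-3t)[C_1·v + C_2·(t·v + w)].
Applying x(0)=0, z(0)=-1 gives C_1=-2, C_2=-1.

x(t) = te^(-3t), z(t) = -e^(-3t)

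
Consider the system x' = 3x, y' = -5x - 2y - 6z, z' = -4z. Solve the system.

Coefficient matrix A = [[3, 0, 0], [-5, -2, -6], [0, 0, -4]].
det(A - λI) = 0 gives eigenvalues λ = -4, -2, 3.
For λ=-4: eigenvector (0,3,1).
For λ=-2: eigenvector (0,1,0).
For λ=3: eigenvector (1,-1,0).
General solution: C_1e^(-4t)(0,3,1) + C_2e^(-2t)(0,1,0) + C_3e^(3t)(1,-1,0).

x(t) = C_3e^(3t), y(t) = 3C_1e^(-4t) + C_2e^(-2t) - C_3e^(3t), z(t) = C_1e^(-4t)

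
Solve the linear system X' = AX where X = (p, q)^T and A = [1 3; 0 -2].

p(t) = C_1e^(t) + C_2e^(-2t), q(t) = -C_2e^(-2t)

Coefficient matrix A = [[1, 3], [0, -2]].
Characteristic polynomial det(A - λI) = λ^2 + λ - 2 = 0.
Eigenvalues λ = 1, -2.
For λ=1: (A-λI) row 1 is [0, 3], so an eigenvector is (1, 0).
For λ=-2: (A-λI) row 1 is [3, 3], so an eigenvector is (1, -1).
General solution: C_1e^(t)(1,0) + C_2e^(-2t)(1,-1).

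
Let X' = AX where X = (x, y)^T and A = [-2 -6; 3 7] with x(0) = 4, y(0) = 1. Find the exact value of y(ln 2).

A = [[-2,-6],[3,7]]; eigenvalues λ = 4, 1.
Eigenvectors: (1,-1) for λ=4, (2,-1) for λ=1.
From the initial condition, c_1 = -6, c_2 = 5.
y(ln 2) = (-6)(2^4)(-1) + (5)(2^1)(-1) = 86.

86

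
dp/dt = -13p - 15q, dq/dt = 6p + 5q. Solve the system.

p(t) = c_1e^(-4t)sin(3t) - 2c_1e^(-4t)cos(3t) - 2c_2e^(-4t)sin(3t) - c_2e^(-4t)cos(3t), q(t) = -c_1e^(-4t)sin(3t) + c_1e^(-4t)cos(3t) + c_2e^(-4t)sin(3t) + c_2e^(-4t)cos(3t)

Coefficient matrix A = [[-13, -15], [6, 5]].
Characteristic polynomial det(A - λI) = λ^2 + 8λ + 25 = 0.
Eigenvalues λ = -4 ± 3i (complex conjugate pair).
For λ=-4+3i: an eigenvector is (-2,1) - i(1,-1) = (-2 - i, 1 + i).
A real fundamental pair from Re and Im of e^((-4+3i)t)v: X_1 = e^(-4t)(cos(3t)·(-2,1) + sin(3t)·(1,-1)), X_2 = e^(-4t)(sin(3t)·(-2,1) - cos(3t)·(1,-1)).
General solution: c_1X_1 + c_2X_2.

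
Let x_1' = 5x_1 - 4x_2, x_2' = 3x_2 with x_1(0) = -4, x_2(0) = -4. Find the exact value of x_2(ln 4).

-256

A = [[5,-4],[0,3]]; eigenvalues λ = 5, 3.
Eigenvectors: (-1,0) for λ=5, (2,1) for λ=3.
From the initial condition, c_1 = -4, c_2 = -4.
x_2(ln 4) = (-4)(4^5)(0) + (-4)(4^3)(1) = -256.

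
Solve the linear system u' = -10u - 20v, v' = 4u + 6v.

Coefficient matrix A = [[-10, -20], [4, 6]].
Characteristic polynomial det(A - λI) = λ^2 + 4λ + 20 = 0.
Eigenvalues λ = -2 ± 4i (complex conjugate pair).
For λ=-2+4i: an eigenvector is (-1,0) - i(2,-1) = (-1 - 2i, 0 + i).
A real fundamental pair from Re and Im of e^((-2+4i)t)v: X_1 = e^(-2t)(cos(4t)·(-1,0) + sin(4t)·(2,-1)), X_2 = e^(-2t)(sin(4t)·(-1,0) - cos(4t)·(2,-1)).
General solution: K_1X_1 + K_2X_2.

u(t) = 2K_1e^(-2t)sin(4t) - K_1e^(-2t)cos(4t) - K_2e^(-2t)sin(4t) - 2K_2e^(-2t)cos(4t), v(t) = -K_1e^(-2t)sin(4t) + K_2e^(-2t)cos(4t)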